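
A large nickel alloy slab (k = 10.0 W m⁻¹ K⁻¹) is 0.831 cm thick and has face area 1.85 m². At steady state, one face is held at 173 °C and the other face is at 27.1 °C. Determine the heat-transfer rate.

Q = 325 kW

Q = kA·ΔT/L = 10.0 × 1.85 × |173 °C − 27.1 °C| / 0.00831 = 3.25×10^5 W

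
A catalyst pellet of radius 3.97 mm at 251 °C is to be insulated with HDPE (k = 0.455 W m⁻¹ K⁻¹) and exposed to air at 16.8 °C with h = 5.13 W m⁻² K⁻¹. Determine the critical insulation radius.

r_cr = 17.7 cm

For a sphere, r_cr = 2k_ins/h = 2·0.455/5.13 = 0.177 m = 17.7 cm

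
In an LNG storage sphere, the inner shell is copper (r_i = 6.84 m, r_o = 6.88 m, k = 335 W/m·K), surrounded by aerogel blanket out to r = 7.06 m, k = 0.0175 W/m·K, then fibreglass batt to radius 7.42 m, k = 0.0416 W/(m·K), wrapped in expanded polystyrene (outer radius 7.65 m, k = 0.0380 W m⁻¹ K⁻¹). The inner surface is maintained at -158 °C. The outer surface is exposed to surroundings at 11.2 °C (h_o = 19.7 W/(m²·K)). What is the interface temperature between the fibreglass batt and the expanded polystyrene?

Series thermal resistances, inner to outer:
  R_copper = (1/6.84 − 1/6.88)/(4πk) = 8.500×10^-4/(4π·335) = 2.019×10^-7 K/W
  R_aerogel blanket = (1/6.88 − 1/7.06)/(4πk) = 0.003706/(4π·0.0175) = 0.01685 K/W
  R_fibreglass batt = (1/7.06 − 1/7.42)/(4πk) = 0.006872/(4π·0.0416) = 0.01315 K/W
  R_expanded polystyrene = (1/7.42 − 1/7.65)/(4πk) = 0.004052/(4π·0.0380) = 0.008485 K/W
  R_conv,out = 1/(4πr²h) = 1/(4π·7.65²·19.7) = 6.902×10^-5 K/W
ΣR = 2.019×10^-7 + 0.01685 + 0.01315 + 0.008485 + 6.902×10^-5 = 0.03855 K/W
Q = ΔT/ΣR = (-158 °C − 11.2 °C)/0.03855 = -4389 W
From the inner boundary to the fibreglass batt/expanded polystyrene interface, ΣR_partial = 0.03000 K/W.
T_interface = T_in − Q·ΣR_partial = -158 °C − (-4389)(0.03000) = -26.3 °C

T = -26.3 °C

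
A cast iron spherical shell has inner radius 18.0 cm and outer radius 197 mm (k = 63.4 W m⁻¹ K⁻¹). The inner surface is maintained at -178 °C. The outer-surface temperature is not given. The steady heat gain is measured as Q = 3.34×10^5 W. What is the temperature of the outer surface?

T_out = 23.0 °C

Series resistances:
  R_cast iron = (1/0.180 − 1/0.197)/(4πk) = 0.4794/(4π·63.4) = 6.017×10^-4 K/W
ΣR = 6.017×10^-4 K/W
ΔT = Q·ΣR = 3.34×10^5 × 6.017×10^-4 = 201.0 K
Heat flows inward, so T_out = T_in + ΔT = -178 + 201.0 = 23.0 °C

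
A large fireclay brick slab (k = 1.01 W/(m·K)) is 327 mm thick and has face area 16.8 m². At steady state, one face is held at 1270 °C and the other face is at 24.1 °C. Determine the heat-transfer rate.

Q = 64600 W

Q = kA·ΔT/L = 1.01 × 16.8 × |1270 °C − 24.1 °C| / 0.327 = 64600 W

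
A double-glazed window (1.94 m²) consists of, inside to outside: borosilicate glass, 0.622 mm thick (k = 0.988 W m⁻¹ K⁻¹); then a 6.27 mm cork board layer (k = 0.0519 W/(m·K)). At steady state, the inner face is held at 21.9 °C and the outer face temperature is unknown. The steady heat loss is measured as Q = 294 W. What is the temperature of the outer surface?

T_out = 3.50 °C

Series resistances:
  R_borosilicate glass = L/(kA) = 6.22×10^-4/(0.988·1.94) = 3.245×10^-4 K/W
  R_cork board = L/(kA) = 0.00627/(0.0519·1.94) = 0.06227 K/W
ΣR = 0.06260 K/W
ΔT = Q·ΣR = 294 × 0.06260 = 18.40 K
Heat flows outward, so T_out = T_in − ΔT = 21.9 − 18.40 = 3.50 °C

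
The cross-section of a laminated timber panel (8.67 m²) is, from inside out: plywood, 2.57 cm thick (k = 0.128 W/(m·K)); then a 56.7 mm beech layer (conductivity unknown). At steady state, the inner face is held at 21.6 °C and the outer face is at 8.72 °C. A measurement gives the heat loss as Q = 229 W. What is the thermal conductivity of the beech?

ΣR = ΔT/Q = |21.6 − 8.72|/229 = 0.05624 K/W
Known resistances:
  R_plywood = L/(kA) = 0.0257/(0.128·8.67) = 0.02316 K/W
R_beech = ΣR − ΣR_known = 0.05624 − 0.02316 = 0.03308 K/W
L/(kA) = 0.03308 ⇒ k = 0.0567/(0.03308·8.67) = 0.198 W/m·K

k = 0.198 W/m·K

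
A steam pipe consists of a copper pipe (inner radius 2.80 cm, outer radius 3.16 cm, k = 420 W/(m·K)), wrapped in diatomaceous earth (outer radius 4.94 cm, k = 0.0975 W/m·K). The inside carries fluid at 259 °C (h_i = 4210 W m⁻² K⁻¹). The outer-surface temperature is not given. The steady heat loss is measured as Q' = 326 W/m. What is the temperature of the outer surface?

Series resistances:
  R'_conv,in = 1/(2πr h) = 1/(2π·0.0280·4210) = 0.001350 m·K/W
  R'_copper = ln(0.0316/0.0280)/(2πk) = 0.1210/(2π·420) = 4.583×10^-5 m·K/W
  R'_diatomaceous earth = ln(0.0494/0.0316)/(2πk) = 0.4468/(2π·0.0975) = 0.7293 m·K/W
ΣR = 0.7307 m·K/W
ΔT = Q'·ΣR = 326 × 0.7307 = 238.2 K
Heat flows outward, so T_out = T_in − ΔT = 259 − 238.2 = 20.8 °C

T_out = 20.8 °C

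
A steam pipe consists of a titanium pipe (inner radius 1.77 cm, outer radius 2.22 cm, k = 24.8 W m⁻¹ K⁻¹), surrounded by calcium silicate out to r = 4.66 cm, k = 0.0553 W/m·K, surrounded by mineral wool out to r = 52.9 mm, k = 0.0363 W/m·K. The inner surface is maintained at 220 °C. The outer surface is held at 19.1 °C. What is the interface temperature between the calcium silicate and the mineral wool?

T = 60.6 °C

Resistance network (inner→outer):
  R'_titanium = ln(0.0222/0.0177)/(2πk) = 0.2265/(2π·24.8) = 0.001454 m·K/W
  R'_calcium silicate = ln(0.0466/0.0222)/(2πk) = 0.7415/(2π·0.0553) = 2.134 m·K/W
  R'_mineral wool = ln(0.0529/0.0466)/(2πk) = 0.1268/(2π·0.0363) = 0.5560 m·K/W
ΣR = 0.001454 + 2.134 + 0.5560 = 2.691 m·K/W
Q' = ΔT/ΣR = (220 °C − 19.1 °C)/2.691 = 74.66 W/m
From the inner boundary to the calcium silicate/mineral wool interface, ΣR_partial = 2.135 m·K/W.
T_interface = T_in − Q'·ΣR_partial = 220 °C − (74.66)(2.135) = 60.6 °C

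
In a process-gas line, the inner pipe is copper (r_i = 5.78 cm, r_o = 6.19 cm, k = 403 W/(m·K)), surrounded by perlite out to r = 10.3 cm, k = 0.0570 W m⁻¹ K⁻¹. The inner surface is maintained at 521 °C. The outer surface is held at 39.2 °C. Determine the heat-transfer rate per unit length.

Treat each layer as a resistance in series:
  R'_copper = ln(0.0619/0.0578)/(2πk) = 0.06853/(2π·403) = 2.706×10^-5 m·K/W
  R'_perlite = ln(0.103/0.0619)/(2πk) = 0.5092/(2π·0.0570) = 1.422 m·K/W
ΣR = 2.706×10^-5 + 1.422 = 1.422 m·K/W
Q' = ΔT/ΣR = (521 °C − 39.2 °C)/1.422 = 339 W/m

Q' = 339 W/m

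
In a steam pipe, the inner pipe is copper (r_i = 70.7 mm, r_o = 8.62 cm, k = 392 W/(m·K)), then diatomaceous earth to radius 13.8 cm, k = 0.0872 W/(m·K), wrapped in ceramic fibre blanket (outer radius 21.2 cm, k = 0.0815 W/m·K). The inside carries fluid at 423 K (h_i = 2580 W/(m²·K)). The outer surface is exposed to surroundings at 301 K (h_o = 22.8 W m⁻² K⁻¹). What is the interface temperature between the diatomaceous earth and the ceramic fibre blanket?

T = 362.4 K

Series thermal resistances, inner to outer:
  R'_conv,in = 1/(2πr h) = 1/(2π·0.0707·2580) = 8.725×10^-4 m·K/W
  R'_copper = ln(0.0862/0.0707)/(2πk) = 0.1982/(2π·392) = 8.048×10^-5 m·K/W
  R'_diatomaceous earth = ln(0.138/0.0862)/(2πk) = 0.4706/(2π·0.0872) = 0.8589 m·K/W
  R'_ceramic fibre blanket = ln(0.212/0.138)/(2πk) = 0.4293/(2π·0.0815) = 0.8384 m·K/W
  R'_conv,out = 1/(2πr h) = 1/(2π·0.212·22.8) = 0.03293 m·K/W
ΣR = 8.725×10^-4 + 8.048×10^-5 + 0.8589 + 0.8384 + 0.03293 = 1.731 m·K/W
Q' = ΔT/ΣR = (423 K − 301 K)/1.731 = 70.48 W/m
From the inner boundary to the diatomaceous earth/ceramic fibre blanket interface, ΣR_partial = 0.8599 m·K/W.
T_interface = T_in − Q'·ΣR_partial = 423 K − (70.48)(0.8599) = 362.4 K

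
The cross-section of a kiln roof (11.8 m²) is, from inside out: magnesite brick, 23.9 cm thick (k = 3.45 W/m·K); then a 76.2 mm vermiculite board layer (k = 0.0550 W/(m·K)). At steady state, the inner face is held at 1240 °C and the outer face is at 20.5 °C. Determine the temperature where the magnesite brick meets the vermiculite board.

T = 1182 °C

Resistance network (inner→outer):
  R_magnesite brick = L/(kA) = 0.239/(3.45·11.8) = 0.005871 K/W
  R_vermiculite board = L/(kA) = 0.0762/(0.0550·11.8) = 0.1174 K/W
ΣR = 0.005871 + 0.1174 = 0.1233 K/W
Q = ΔT/ΣR = (1240 °C − 20.5 °C)/0.1233 = 9891 W
From the inner boundary to the magnesite brick/vermiculite board interface, ΣR_partial = 0.005871 K/W.
T_interface = T_in − Q·ΣR_partial = 1240 °C − (9891)(0.005871) = 1182 °C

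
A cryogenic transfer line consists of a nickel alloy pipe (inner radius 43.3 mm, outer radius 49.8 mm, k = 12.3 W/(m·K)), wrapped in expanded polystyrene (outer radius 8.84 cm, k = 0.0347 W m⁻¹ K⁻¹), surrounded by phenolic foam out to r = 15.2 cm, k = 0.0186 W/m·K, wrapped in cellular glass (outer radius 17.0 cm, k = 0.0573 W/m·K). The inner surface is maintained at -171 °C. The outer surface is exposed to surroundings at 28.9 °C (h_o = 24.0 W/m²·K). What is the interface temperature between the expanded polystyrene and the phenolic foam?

Series thermal resistances, inner to outer:
  R'_nickel alloy = ln(0.0498/0.0433)/(2πk) = 0.1399/(2π·12.3) = 0.001810 m·K/W
  R'_expanded polystyrene = ln(0.0884/0.0498)/(2πk) = 0.5739/(2π·0.0347) = 2.632 m·K/W
  R'_phenolic foam = ln(0.152/0.0884)/(2πk) = 0.5420/(2π·0.0186) = 4.638 m·K/W
  R'_cellular glass = ln(0.170/0.152)/(2πk) = 0.1119/(2π·0.0573) = 0.3109 m·K/W
  R'_conv,out = 1/(2πr h) = 1/(2π·0.170·24.0) = 0.03901 m·K/W
ΣR = 0.001810 + 2.632 + 4.638 + 0.3109 + 0.03901 = 7.622 m·K/W
Q' = ΔT/ΣR = (-171 °C − 28.9 °C)/7.622 = -26.23 W/m
From the inner boundary to the expanded polystyrene/phenolic foam interface, ΣR_partial = 2.634 m·K/W.
T_interface = T_in − Q'·ΣR_partial = -171 °C − (-26.23)(2.634) = -102 °C

T = -102 °C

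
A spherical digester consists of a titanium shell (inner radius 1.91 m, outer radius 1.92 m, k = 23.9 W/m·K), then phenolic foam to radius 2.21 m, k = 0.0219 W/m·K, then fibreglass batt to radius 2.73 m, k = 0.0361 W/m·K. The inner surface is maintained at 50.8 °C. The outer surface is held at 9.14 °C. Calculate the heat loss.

Treat each layer as a resistance in series:
  R_titanium = (1/1.91 − 1/1.92)/(4πk) = 0.002727/(4π·23.9) = 9.079×10^-6 K/W
  R_phenolic foam = (1/1.92 − 1/2.21)/(4πk) = 0.06834/(4π·0.0219) = 0.2483 K/W
  R_fibreglass batt = (1/2.21 − 1/2.73)/(4πk) = 0.08619/(4π·0.0361) = 0.1900 K/W
ΣR = 9.079×10^-6 + 0.2483 + 0.1900 = 0.4383 K/W
Q = ΔT/ΣR = (50.8 °C − 9.14 °C)/0.4383 = 95.0 W

Q = 95.0 W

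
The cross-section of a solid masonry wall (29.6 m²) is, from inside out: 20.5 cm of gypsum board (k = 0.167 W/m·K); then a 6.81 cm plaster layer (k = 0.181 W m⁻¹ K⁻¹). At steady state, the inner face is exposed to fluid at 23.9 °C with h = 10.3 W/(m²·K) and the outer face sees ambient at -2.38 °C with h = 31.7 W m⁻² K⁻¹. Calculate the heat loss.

Resistance network (inner→outer):
  R_conv,in = 1/(hA) = 1/(10.3·29.6) = 0.003280 K/W
  R_gypsum board = L/(kA) = 0.205/(0.167·29.6) = 0.04147 K/W
  R_plaster = L/(kA) = 0.0681/(0.181·29.6) = 0.01271 K/W
  R_conv,out = 1/(hA) = 1/(31.7·29.6) = 0.001066 K/W
ΣR = 0.003280 + 0.04147 + 0.01271 + 0.001066 = 0.05853 K/W
Q = ΔT/ΣR = (23.9 °C − -2.38 °C)/0.05853 = 449 W

Q = 449 W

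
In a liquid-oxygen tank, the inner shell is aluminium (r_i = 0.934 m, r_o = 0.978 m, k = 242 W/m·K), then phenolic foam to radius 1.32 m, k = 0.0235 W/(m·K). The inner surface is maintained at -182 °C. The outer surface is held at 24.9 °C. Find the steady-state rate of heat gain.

Q = 231 W

Treat each layer as a resistance in series:
  R_aluminium = (1/0.934 − 1/0.978)/(4πk) = 0.04817/(4π·242) = 1.584×10^-5 K/W
  R_phenolic foam = (1/0.978 − 1/1.32)/(4πk) = 0.2649/(4π·0.0235) = 0.8971 K/W
ΣR = 1.584×10^-5 + 0.8971 = 0.8971 K/W
Q = ΔT/ΣR = (-182 °C − 24.9 °C)/0.8971 = -231 W
(Negative Q ⇒ heat flows inward; heat gain = 231 W.)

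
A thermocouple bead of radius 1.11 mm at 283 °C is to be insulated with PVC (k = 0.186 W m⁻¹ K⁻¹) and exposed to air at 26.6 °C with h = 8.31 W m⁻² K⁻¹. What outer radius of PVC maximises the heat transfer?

For a sphere, r_cr = 2k_ins/h = 2·0.186/8.31 = 0.0448 m = 4.48 cm

r_cr = 4.48 cm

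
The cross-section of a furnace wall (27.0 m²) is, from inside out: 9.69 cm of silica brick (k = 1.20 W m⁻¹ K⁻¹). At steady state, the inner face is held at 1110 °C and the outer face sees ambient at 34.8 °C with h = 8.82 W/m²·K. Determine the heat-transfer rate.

Q = 1.50×10^5 W

Resistance network (inner→outer):
  R_silica brick = L/(kA) = 0.0969/(1.20·27.0) = 0.002991 K/W
  R_conv,out = 1/(hA) = 1/(8.82·27.0) = 0.004199 K/W
ΣR = 0.002991 + 0.004199 = 0.007190 K/W
Q = ΔT/ΣR = (1110 °C − 34.8 °C)/0.007190 = 1.50×10^5 W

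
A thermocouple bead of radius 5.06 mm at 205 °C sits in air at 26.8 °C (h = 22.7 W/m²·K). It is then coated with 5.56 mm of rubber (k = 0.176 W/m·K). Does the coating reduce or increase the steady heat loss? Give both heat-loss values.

increases: 1.30 → 2.29 W

Critical radius for a sphere: r_cr = 2k/h = 0.0155 m = 1.55 cm.
Outer radius after coating: r₂ = 0.00506 + 0.00556 = 0.01062 m.
Since r₁ < r_cr and r₂ ≤ r_cr, the coating moves toward the maximum at r_cr — heat loss rises.
Bare: R = 1/(4πr₁²h) = 136.9 K/W; Q = 178.2/136.9 = 1.30 W.
Coated: R = R_cond + R_conv = 77.86 K/W; Q = 178.2/77.86 = 2.29 W.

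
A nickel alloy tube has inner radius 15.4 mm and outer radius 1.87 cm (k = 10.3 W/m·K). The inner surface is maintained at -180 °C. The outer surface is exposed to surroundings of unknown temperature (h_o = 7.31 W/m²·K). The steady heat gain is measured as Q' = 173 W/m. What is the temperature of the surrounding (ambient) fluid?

Series resistances:
  R'_nickel alloy = ln(0.0187/0.0154)/(2πk) = 0.1942/(2π·10.3) = 0.003000 m·K/W
  R'_conv,out = 1/(2πr h) = 1/(2π·0.0187·7.31) = 1.164 m·K/W
ΣR = 1.167 m·K/W
ΔT = Q'·ΣR = 173 × 1.167 = 201.9 K
Heat flows inward, so T_out = T_in + ΔT = -180 + 201.9 = 21.9 °C

T_out = 21.9 °C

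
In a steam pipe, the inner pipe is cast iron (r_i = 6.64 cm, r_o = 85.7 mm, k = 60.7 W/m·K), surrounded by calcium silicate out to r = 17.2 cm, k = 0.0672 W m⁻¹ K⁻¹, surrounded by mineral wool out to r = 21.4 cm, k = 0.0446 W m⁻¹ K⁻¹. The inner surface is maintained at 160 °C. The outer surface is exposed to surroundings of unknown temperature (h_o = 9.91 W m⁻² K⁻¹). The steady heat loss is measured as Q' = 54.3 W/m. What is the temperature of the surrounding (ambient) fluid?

T_out = 24.0 °C

Series resistances:
  R'_cast iron = ln(0.0857/0.0664)/(2πk) = 0.2552/(2π·60.7) = 6.690×10^-4 m·K/W
  R'_calcium silicate = ln(0.172/0.0857)/(2πk) = 0.6966/(2π·0.0672) = 1.650 m·K/W
  R'_mineral wool = ln(0.214/0.172)/(2πk) = 0.2185/(2π·0.0446) = 0.7797 m·K/W
  R'_conv,out = 1/(2πr h) = 1/(2π·0.214·9.91) = 0.07505 m·K/W
ΣR = 2.505 m·K/W
ΔT = Q'·ΣR = 54.3 × 2.505 = 136.0 K
Heat flows outward, so T_out = T_in − ΔT = 160 − 136.0 = 24.0 °C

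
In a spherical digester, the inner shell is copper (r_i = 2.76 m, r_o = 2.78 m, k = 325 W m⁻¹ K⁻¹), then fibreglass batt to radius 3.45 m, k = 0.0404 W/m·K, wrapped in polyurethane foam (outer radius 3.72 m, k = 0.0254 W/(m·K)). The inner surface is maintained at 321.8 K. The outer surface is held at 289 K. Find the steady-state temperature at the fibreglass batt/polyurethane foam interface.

Series thermal resistances, inner to outer:
  R_copper = (1/2.76 − 1/2.78)/(4πk) = 0.002607/(4π·325) = 6.382×10^-7 K/W
  R_fibreglass batt = (1/2.78 − 1/3.45)/(4πk) = 0.06986/(4π·0.0404) = 0.1376 K/W
  R_polyurethane foam = (1/3.45 − 1/3.72)/(4πk) = 0.02104/(4π·0.0254) = 0.06591 K/W
ΣR = 6.382×10^-7 + 0.1376 + 0.06591 = 0.2035 K/W
Q = ΔT/ΣR = (321.8 K − 289 K)/0.2035 = 161.2 W
From the inner boundary to the fibreglass batt/polyurethane foam interface, ΣR_partial = 0.1376 K/W.
T_interface = T_in − Q·ΣR_partial = 321.8 K − (161.2)(0.1376) = 299.6 K

T = 299.6 K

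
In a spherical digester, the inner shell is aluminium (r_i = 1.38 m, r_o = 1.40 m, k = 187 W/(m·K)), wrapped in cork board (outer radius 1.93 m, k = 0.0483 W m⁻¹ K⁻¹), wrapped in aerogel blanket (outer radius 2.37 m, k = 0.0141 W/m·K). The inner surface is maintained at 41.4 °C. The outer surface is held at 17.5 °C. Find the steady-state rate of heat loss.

Q = 27.6 W

Resistance network (inner→outer):
  R_aluminium = (1/1.38 − 1/1.40)/(4πk) = 0.01035/(4π·187) = 4.405×10^-6 K/W
  R_cork board = (1/1.40 − 1/1.93)/(4πk) = 0.1962/(4π·0.0483) = 0.3232 K/W
  R_aerogel blanket = (1/1.93 − 1/2.37)/(4πk) = 0.09619/(4π·0.0141) = 0.5429 K/W
ΣR = 4.405×10^-6 + 0.3232 + 0.5429 = 0.8661 K/W
Q = ΔT/ΣR = (41.4 °C − 17.5 °C)/0.8661 = 27.6 W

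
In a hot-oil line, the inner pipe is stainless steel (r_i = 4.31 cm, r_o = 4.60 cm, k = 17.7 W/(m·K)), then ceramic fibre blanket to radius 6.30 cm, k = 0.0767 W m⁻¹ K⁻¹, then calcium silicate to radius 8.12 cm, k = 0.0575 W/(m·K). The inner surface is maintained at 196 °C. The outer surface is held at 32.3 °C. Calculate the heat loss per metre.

Q' = 121 W/m

Treat each layer as a resistance in series:
  R'_stainless steel = ln(0.0460/0.0431)/(2πk) = 0.06512/(2π·17.7) = 5.855×10^-4 m·K/W
  R'_ceramic fibre blanket = ln(0.0630/0.0460)/(2πk) = 0.3145/(2π·0.0767) = 0.6526 m·K/W
  R'_calcium silicate = ln(0.0812/0.0630)/(2πk) = 0.2538/(2π·0.0575) = 0.7024 m·K/W
ΣR = 5.855×10^-4 + 0.6526 + 0.7024 = 1.356 m·K/W
Q' = ΔT/ΣR = (196 °C − 32.3 °C)/1.356 = 121 W/m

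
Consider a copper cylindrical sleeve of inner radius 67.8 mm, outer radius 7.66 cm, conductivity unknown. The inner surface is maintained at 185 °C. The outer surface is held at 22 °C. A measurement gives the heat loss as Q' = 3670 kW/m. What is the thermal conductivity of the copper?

k = 437 W/m·K

ΣR = ΔT/Q' = |185 − 22|/3.67×10^6 = 4.441×10^-5 m·K/W
ln(r₂/r₁)/(2πk) = 4.441×10^-5 ⇒ k = 0.1220/(2π·4.441×10^-5) = 437 W/m·K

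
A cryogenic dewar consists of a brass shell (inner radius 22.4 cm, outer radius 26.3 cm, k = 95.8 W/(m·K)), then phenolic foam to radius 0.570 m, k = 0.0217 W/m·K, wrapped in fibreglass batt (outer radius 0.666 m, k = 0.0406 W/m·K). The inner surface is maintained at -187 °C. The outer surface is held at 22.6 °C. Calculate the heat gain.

Q = 26.2 W

Treat each layer as a resistance in series:
  R_brass = (1/0.224 − 1/0.263)/(4πk) = 0.6620/(4π·95.8) = 5.499×10^-4 K/W
  R_phenolic foam = (1/0.263 − 1/0.570)/(4πk) = 2.048/(4π·0.0217) = 7.510 K/W
  R_fibreglass batt = (1/0.570 − 1/0.666)/(4πk) = 0.2529/(4π·0.0406) = 0.4957 K/W
ΣR = 5.499×10^-4 + 7.510 + 0.4957 = 8.006 K/W
Q = ΔT/ΣR = (-187 °C − 22.6 °C)/8.006 = -26.2 W
(Negative Q ⇒ heat flows inward; heat gain = 26.2 W.)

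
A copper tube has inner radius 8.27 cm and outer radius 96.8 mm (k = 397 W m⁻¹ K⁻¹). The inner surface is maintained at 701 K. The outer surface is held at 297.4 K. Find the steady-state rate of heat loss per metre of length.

Q' = 2πk·ΔT/ln(r₂/r₁) = 2π × 397 × 403.6 / ln(0.0968/0.0827) = 6.40×10^6 W/m

Q' = 6400 kW/m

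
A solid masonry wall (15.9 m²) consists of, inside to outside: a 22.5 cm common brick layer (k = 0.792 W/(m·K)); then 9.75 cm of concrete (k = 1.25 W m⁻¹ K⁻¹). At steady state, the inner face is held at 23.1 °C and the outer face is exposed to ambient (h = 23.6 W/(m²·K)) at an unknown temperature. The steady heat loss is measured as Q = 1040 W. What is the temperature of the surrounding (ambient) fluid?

T_out = -3.36 °C

Series resistances:
  R_common brick = L/(kA) = 0.225/(0.792·15.9) = 0.01787 K/W
  R_concrete = L/(kA) = 0.0975/(1.25·15.9) = 0.004906 K/W
  R_conv,out = 1/(hA) = 1/(23.6·15.9) = 0.002665 K/W
ΣR = 0.02544 K/W
ΔT = Q·ΣR = 1040 × 0.02544 = 26.46 K
Heat flows outward, so T_out = T_in − ΔT = 23.1 − 26.46 = -3.36 °C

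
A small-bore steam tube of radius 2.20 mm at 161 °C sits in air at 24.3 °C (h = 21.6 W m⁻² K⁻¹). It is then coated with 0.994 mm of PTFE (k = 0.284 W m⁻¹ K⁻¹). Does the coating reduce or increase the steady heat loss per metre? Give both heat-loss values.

Critical radius for a cylinder: r_cr = k/h = 0.0131 m = 1.31 cm.
Outer radius after coating: r₂ = 0.00220 + 9.94×10^-4 = 0.003194 m.
Since r₁ < r_cr and r₂ ≤ r_cr, the coating moves toward the maximum at r_cr — heat loss rises.
Bare: R = 1/(2πr₁h) = 3.349 m·K/W; Q = 136.7/3.349 = 40.8 W/m.
Coated: R = R_cond + R_conv = 2.516 m·K/W; Q = 136.7/2.516 = 54.3 W/m.

increases: 40.8 → 54.3 W/m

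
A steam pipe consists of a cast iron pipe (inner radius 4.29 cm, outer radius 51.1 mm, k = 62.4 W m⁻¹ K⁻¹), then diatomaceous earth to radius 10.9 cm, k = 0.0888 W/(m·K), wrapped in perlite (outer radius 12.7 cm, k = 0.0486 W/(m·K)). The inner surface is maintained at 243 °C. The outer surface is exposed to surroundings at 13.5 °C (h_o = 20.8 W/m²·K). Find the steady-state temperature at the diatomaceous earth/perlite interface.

Treat each layer as a resistance in series:
  R'_cast iron = ln(0.0511/0.0429)/(2πk) = 0.1749/(2π·62.4) = 4.461×10^-4 m·K/W
  R'_diatomaceous earth = ln(0.109/0.0511)/(2πk) = 0.7576/(2π·0.0888) = 1.358 m·K/W
  R'_perlite = ln(0.127/0.109)/(2πk) = 0.1528/(2π·0.0486) = 0.5005 m·K/W
  R'_conv,out = 1/(2πr h) = 1/(2π·0.127·20.8) = 0.06025 m·K/W
ΣR = 4.461×10^-4 + 1.358 + 0.5005 + 0.06025 = 1.919 m·K/W
Q' = ΔT/ΣR = (243 °C − 13.5 °C)/1.919 = 119.6 W/m
From the inner boundary to the diatomaceous earth/perlite interface, ΣR_partial = 1.358 m·K/W.
T_interface = T_in − Q'·ΣR_partial = 243 °C − (119.6)(1.358) = 80.6 °C

T = 80.6 °C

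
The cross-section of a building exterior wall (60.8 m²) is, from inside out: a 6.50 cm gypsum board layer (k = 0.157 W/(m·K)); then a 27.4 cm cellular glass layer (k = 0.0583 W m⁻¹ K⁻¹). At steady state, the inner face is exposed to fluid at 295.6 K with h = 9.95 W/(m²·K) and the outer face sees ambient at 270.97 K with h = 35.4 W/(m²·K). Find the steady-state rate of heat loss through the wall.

Q = 286 W

Series thermal resistances, inner to outer:
  R_conv,in = 1/(hA) = 1/(9.95·60.8) = 0.001653 K/W
  R_gypsum board = L/(kA) = 0.0650/(0.157·60.8) = 0.006809 K/W
  R_cellular glass = L/(kA) = 0.274/(0.0583·60.8) = 0.07730 K/W
  R_conv,out = 1/(hA) = 1/(35.4·60.8) = 4.646×10^-4 K/W
ΣR = 0.001653 + 0.006809 + 0.07730 + 4.646×10^-4 = 0.08623 K/W
Q = ΔT/ΣR = (295.6 K − 270.97 K)/0.08623 = 286 W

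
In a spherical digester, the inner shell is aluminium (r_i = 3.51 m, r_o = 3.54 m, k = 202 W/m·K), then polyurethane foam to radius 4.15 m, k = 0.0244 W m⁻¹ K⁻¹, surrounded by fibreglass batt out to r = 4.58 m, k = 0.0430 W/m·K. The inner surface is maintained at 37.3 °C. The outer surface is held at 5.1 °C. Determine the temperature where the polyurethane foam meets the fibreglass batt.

T = 12.7 °C

Resistance network (inner→outer):
  R_aluminium = (1/3.51 − 1/3.54)/(4πk) = 0.002414/(4π·202) = 9.512×10^-7 K/W
  R_polyurethane foam = (1/3.54 − 1/4.15)/(4πk) = 0.04152/(4π·0.0244) = 0.1354 K/W
  R_fibreglass batt = (1/4.15 − 1/4.58)/(4πk) = 0.02262/(4π·0.0430) = 0.04187 K/W
ΣR = 9.512×10^-7 + 0.1354 + 0.04187 = 0.1773 K/W
Q = ΔT/ΣR = (37.3 °C − 5.1 °C)/0.1773 = 181.6 W
From the inner boundary to the polyurethane foam/fibreglass batt interface, ΣR_partial = 0.1354 K/W.
T_interface = T_in − Q·ΣR_partial = 37.3 °C − (181.6)(0.1354) = 12.7 °C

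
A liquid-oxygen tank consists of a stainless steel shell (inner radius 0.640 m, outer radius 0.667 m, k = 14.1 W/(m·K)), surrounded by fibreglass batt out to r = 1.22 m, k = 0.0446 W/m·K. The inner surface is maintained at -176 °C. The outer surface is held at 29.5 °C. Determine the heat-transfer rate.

Series thermal resistances, inner to outer:
  R_stainless steel = (1/0.640 − 1/0.667)/(4πk) = 0.06325/(4π·14.1) = 3.570×10^-4 K/W
  R_fibreglass batt = (1/0.667 − 1/1.22)/(4πk) = 0.6796/(4π·0.0446) = 1.213 K/W
ΣR = 3.570×10^-4 + 1.213 = 1.213 K/W
Q = ΔT/ΣR = (-176 °C − 29.5 °C)/1.213 = -169 W
(Negative Q ⇒ heat flows inward; heat gain = 169 W.)

Q = 169 W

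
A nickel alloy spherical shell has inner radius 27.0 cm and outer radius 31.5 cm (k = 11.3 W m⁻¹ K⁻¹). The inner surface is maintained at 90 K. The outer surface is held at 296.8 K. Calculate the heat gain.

Q = 55500 W

Q = 4πk·ΔT/(1/r₁ − 1/r₂) = 4π × 11.3 × 206.8 / (1/0.270 − 1/0.315) = 55500 W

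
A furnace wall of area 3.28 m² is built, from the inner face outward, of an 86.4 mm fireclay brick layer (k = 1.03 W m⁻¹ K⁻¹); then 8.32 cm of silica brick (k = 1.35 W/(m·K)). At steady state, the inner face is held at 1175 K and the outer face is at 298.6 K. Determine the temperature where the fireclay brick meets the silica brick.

T = 670 K

Series thermal resistances, inner to outer:
  R_fireclay brick = L/(kA) = 0.0864/(1.03·3.28) = 0.02557 K/W
  R_silica brick = L/(kA) = 0.0832/(1.35·3.28) = 0.01879 K/W
ΣR = 0.02557 + 0.01879 = 0.04436 K/W
Q = ΔT/ΣR = (1175 K − 298.6 K)/0.04436 = 19760 W
From the inner boundary to the fireclay brick/silica brick interface, ΣR_partial = 0.02557 K/W.
T_interface = T_in − Q·ΣR_partial = 1175 K − (19760)(0.02557) = 670 K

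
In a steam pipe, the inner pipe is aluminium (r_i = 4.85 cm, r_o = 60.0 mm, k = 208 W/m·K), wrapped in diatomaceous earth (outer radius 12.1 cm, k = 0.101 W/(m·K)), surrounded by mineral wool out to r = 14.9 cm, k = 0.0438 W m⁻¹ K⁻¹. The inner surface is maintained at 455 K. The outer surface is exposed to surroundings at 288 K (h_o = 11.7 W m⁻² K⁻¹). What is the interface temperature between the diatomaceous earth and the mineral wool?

T = 360.5 K

Treat each layer as a resistance in series:
  R'_aluminium = ln(0.0600/0.0485)/(2πk) = 0.2128/(2π·208) = 1.628×10^-4 m·K/W
  R'_diatomaceous earth = ln(0.121/0.0600)/(2πk) = 0.7014/(2π·0.101) = 1.105 m·K/W
  R'_mineral wool = ln(0.149/0.121)/(2πk) = 0.2082/(2π·0.0438) = 0.7564 m·K/W
  R'_conv,out = 1/(2πr h) = 1/(2π·0.149·11.7) = 0.09130 m·K/W
ΣR = 1.628×10^-4 + 1.105 + 0.7564 + 0.09130 = 1.953 m·K/W
Q' = ΔT/ΣR = (455 K − 288 K)/1.953 = 85.51 W/m
From the inner boundary to the diatomaceous earth/mineral wool interface, ΣR_partial = 1.105 m·K/W.
T_interface = T_in − Q'·ΣR_partial = 455 K − (85.51)(1.105) = 360.5 K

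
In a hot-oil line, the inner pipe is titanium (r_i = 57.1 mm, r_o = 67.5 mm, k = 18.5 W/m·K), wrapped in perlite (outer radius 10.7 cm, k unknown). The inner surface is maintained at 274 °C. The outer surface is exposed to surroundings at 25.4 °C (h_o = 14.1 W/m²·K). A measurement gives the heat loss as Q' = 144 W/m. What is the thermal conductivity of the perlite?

ΣR = ΔT/Q' = |274 − 25.4|/144 = 1.726 m·K/W
Known resistances:
  R'_titanium = ln(0.0675/0.0571)/(2πk) = 0.1673/(2π·18.5) = 0.001439 m·K/W
  R'_conv,out = 1/(2πr h) = 1/(2π·0.107·14.1) = 0.1055 m·K/W
R_perlite = ΣR − ΣR_known = 1.726 − 0.1069 = 1.619 m·K/W
ln(r₂/r₁)/(2πk) = 1.619 ⇒ k = 0.4607/(2π·1.619) = 0.0453 W/m·K

k = 0.0453 W/m·K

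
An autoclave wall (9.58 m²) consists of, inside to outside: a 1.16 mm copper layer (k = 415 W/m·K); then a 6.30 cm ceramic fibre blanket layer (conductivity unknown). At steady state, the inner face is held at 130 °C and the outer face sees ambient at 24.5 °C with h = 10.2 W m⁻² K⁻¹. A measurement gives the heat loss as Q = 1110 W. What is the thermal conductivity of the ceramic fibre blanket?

k = 0.0775 W/m·K

ΣR = ΔT/Q = |130 − 24.5|/1110 = 0.09505 K/W
Known resistances:
  R_copper = L/(kA) = 0.00116/(415·9.58) = 2.918×10^-7 K/W
  R_conv,out = 1/(hA) = 1/(10.2·9.58) = 0.01023 K/W
R_ceramic fibre blanket = ΣR − ΣR_known = 0.09505 − 0.01023 = 0.08482 K/W
L/(kA) = 0.08482 ⇒ k = 0.0630/(0.08482·9.58) = 0.0775 W/m·K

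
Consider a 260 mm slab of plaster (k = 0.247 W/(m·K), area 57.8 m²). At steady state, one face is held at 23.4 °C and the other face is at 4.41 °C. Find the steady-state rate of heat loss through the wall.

Q = 1040 W

Q = kA·ΔT/L = 0.247 × 57.8 × |23.4 °C − 4.41 °C| / 0.260 = 1040 W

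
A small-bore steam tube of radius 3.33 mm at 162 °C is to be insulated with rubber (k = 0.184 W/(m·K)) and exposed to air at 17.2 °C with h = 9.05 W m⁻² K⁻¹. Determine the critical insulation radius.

r_cr = 2.03 cm

For a cylinder, r_cr = k_ins/h = 0.184/9.05 = 0.0203 m = 2.03 cm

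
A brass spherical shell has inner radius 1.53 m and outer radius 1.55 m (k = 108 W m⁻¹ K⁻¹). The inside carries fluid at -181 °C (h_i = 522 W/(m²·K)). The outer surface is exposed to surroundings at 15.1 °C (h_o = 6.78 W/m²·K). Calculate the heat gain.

Q = 39600 W

Treat each layer as a resistance in series:
  R_conv,in = 1/(4πr²h) = 1/(4π·1.53²·522) = 6.512×10^-5 K/W
  R_brass = (1/1.53 − 1/1.55)/(4πk) = 0.008433/(4π·108) = 6.214×10^-6 K/W
  R_conv,out = 1/(4πr²h) = 1/(4π·1.55²·6.78) = 0.004885 K/W
ΣR = 6.512×10^-5 + 6.214×10^-6 + 0.004885 = 0.004956 K/W
Q = ΔT/ΣR = (-181 °C − 15.1 °C)/0.004956 = -39600 W
(Negative Q ⇒ heat flows inward; heat gain = 39600 W.)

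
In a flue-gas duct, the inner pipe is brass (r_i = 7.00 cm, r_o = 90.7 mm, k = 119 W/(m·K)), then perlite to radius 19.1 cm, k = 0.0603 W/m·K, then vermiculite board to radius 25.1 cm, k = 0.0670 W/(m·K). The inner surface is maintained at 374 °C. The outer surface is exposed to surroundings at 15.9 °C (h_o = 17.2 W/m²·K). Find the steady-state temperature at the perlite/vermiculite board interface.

T = 109 °C

Resistance network (inner→outer):
  R'_brass = ln(0.0907/0.0700)/(2πk) = 0.2591/(2π·119) = 3.465×10^-4 m·K/W
  R'_perlite = ln(0.191/0.0907)/(2πk) = 0.7447/(2π·0.0603) = 1.966 m·K/W
  R'_vermiculite board = ln(0.251/0.191)/(2πk) = 0.2732/(2π·0.0670) = 0.6489 m·K/W
  R'_conv,out = 1/(2πr h) = 1/(2π·0.251·17.2) = 0.03687 m·K/W
ΣR = 3.465×10^-4 + 1.966 + 0.6489 + 0.03687 = 2.652 m·K/W
Q' = ΔT/ΣR = (374 °C − 15.9 °C)/2.652 = 135.0 W/m
From the inner boundary to the perlite/vermiculite board interface, ΣR_partial = 1.966 m·K/W.
T_interface = T_in − Q'·ΣR_partial = 374 °C − (135.0)(1.966) = 109 °C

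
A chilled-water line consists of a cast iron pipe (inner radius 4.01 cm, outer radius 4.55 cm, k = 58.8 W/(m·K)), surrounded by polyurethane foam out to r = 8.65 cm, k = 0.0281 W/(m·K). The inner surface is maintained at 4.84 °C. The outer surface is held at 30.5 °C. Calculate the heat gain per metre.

Q' = 7.05 W/m

Resistance network (inner→outer):
  R'_cast iron = ln(0.0455/0.0401)/(2πk) = 0.1263/(2π·58.8) = 3.420×10^-4 m·K/W
  R'_polyurethane foam = ln(0.0865/0.0455)/(2πk) = 0.6424/(2π·0.0281) = 3.639 m·K/W
ΣR = 3.420×10^-4 + 3.639 = 3.639 m·K/W
Q' = ΔT/ΣR = (4.84 °C − 30.5 °C)/3.639 = -7.05 W/m
(Negative Q' ⇒ heat flows inward; heat gain = 7.05 W/m.)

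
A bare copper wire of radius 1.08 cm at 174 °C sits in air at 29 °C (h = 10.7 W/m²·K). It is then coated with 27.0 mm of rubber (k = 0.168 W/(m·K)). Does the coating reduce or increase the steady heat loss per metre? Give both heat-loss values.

reduces: 105 → 91.8 W/m

Critical radius for a cylinder: r_cr = k/h = 0.0157 m = 1.57 cm.
Outer radius after coating: r₂ = 0.0108 + 0.0270 = 0.0378 m.
r₁ < r_cr < r₂: heat loss rises to a maximum at r_cr then falls. Whether the coating helps depends on whether Q(r₂) has dropped back below Q(r₁).
Bare: R = 1/(2πr₁h) = 1.377 m·K/W; Q = 145/1.377 = 105 W/m.
Coated: R = R_cond + R_conv = 1.580 m·K/W; Q = 145/1.580 = 91.8 W/m.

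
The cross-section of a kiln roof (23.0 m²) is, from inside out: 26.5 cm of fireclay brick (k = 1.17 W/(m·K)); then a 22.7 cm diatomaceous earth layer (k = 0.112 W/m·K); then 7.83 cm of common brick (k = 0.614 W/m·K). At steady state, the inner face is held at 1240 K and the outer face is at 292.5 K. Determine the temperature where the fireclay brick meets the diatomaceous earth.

T = 1150 K

Resistance network (inner→outer):
  R_fireclay brick = L/(kA) = 0.265/(1.17·23.0) = 0.009848 K/W
  R_diatomaceous earth = L/(kA) = 0.227/(0.112·23.0) = 0.08812 K/W
  R_common brick = L/(kA) = 0.0783/(0.614·23.0) = 0.005545 K/W
ΣR = 0.009848 + 0.08812 + 0.005545 = 0.1035 K/W
Q = ΔT/ΣR = (1240 K − 292.5 K)/0.1035 = 9155 W
From the inner boundary to the fireclay brick/diatomaceous earth interface, ΣR_partial = 0.009848 K/W.
T_interface = T_in − Q·ΣR_partial = 1240 K − (9155)(0.009848) = 1150 K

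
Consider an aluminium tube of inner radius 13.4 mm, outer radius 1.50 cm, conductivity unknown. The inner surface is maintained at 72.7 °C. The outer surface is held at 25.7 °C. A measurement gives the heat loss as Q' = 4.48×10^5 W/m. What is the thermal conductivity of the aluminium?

ΣR = ΔT/Q' = |72.7 − 25.7|/4.48×10^5 = 1.049×10^-4 m·K/W
ln(r₂/r₁)/(2πk) = 1.049×10^-4 ⇒ k = 0.1128/(2π·1.049×10^-4) = 171 W/m·K

k = 171 W/m·K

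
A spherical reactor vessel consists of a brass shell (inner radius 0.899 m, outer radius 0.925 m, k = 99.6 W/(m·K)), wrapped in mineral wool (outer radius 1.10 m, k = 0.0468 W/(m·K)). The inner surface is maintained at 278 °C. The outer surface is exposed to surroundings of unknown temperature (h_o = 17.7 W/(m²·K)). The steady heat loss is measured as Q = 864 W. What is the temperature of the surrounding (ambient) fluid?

Series resistances:
  R_brass = (1/0.899 − 1/0.925)/(4πk) = 0.03127/(4π·99.6) = 2.498×10^-5 K/W
  R_mineral wool = (1/0.925 − 1/1.10)/(4πk) = 0.1720/(4π·0.0468) = 0.2924 K/W
  R_conv,out = 1/(4πr²h) = 1/(4π·1.10²·17.7) = 0.003716 K/W
ΣR = 0.2962 K/W
ΔT = Q·ΣR = 864 × 0.2962 = 255.9 K
Heat flows outward, so T_out = T_in − ΔT = 278 − 255.9 = 22.1 °C

T_out = 22.1 °C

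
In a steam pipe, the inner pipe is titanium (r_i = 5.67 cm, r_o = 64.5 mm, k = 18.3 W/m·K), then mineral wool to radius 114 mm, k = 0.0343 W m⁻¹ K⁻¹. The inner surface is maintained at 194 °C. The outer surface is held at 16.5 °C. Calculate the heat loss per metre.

Q' = 67.1 W/m

Series thermal resistances, inner to outer:
  R'_titanium = ln(0.0645/0.0567)/(2πk) = 0.1289/(2π·18.3) = 0.001121 m·K/W
  R'_mineral wool = ln(0.114/0.0645)/(2πk) = 0.5695/(2π·0.0343) = 2.643 m·K/W
ΣR = 0.001121 + 2.643 = 2.644 m·K/W
Q' = ΔT/ΣR = (194 °C − 16.5 °C)/2.644 = 67.1 W/m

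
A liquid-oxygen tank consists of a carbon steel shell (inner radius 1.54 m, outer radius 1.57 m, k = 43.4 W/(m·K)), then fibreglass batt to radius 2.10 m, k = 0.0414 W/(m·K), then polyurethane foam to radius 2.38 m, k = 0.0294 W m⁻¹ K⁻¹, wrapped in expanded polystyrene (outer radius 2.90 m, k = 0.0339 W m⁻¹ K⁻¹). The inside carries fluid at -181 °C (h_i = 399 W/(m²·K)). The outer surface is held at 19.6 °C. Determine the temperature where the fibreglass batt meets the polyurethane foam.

T = -83.8 °C

Resistance network (inner→outer):
  R_conv,in = 1/(4πr²h) = 1/(4π·1.54²·399) = 8.410×10^-5 K/W
  R_carbon steel = (1/1.54 − 1/1.57)/(4πk) = 0.01241/(4π·43.4) = 2.275×10^-5 K/W
  R_fibreglass batt = (1/1.57 − 1/2.10)/(4πk) = 0.1608/(4π·0.0414) = 0.3090 K/W
  R_polyurethane foam = (1/2.10 − 1/2.38)/(4πk) = 0.05602/(4π·0.0294) = 0.1516 K/W
  R_expanded polystyrene = (1/2.38 − 1/2.90)/(4πk) = 0.07534/(4π·0.0339) = 0.1769 K/W
ΣR = 8.410×10^-5 + 2.275×10^-5 + 0.3090 + 0.1516 + 0.1769 = 0.6376 K/W
Q = ΔT/ΣR = (-181 °C − 19.6 °C)/0.6376 = -314.6 W
From the inner boundary to the fibreglass batt/polyurethane foam interface, ΣR_partial = 0.3091 K/W.
T_interface = T_in − Q·ΣR_partial = -181 °C − (-314.6)(0.3091) = -83.8 °C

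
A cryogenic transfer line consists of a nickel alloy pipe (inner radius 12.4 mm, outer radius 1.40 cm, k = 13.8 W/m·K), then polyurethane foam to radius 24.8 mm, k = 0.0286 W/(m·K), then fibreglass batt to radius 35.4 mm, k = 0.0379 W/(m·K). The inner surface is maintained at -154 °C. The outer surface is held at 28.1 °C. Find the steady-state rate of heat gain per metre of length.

Resistance network (inner→outer):
  R'_nickel alloy = ln(0.0140/0.0124)/(2πk) = 0.1214/(2π·13.8) = 0.001400 m·K/W
  R'_polyurethane foam = ln(0.0248/0.0140)/(2πk) = 0.5718/(2π·0.0286) = 3.182 m·K/W
  R'_fibreglass batt = ln(0.0354/0.0248)/(2πk) = 0.3559/(2π·0.0379) = 1.494 m·K/W
ΣR = 0.001400 + 3.182 + 1.494 = 4.677 m·K/W
Q' = ΔT/ΣR = (-154 °C − 28.1 °C)/4.677 = -38.9 W/m
(Negative Q' ⇒ heat flows inward; heat gain = 38.9 W/m.)

Q' = 38.9 W/m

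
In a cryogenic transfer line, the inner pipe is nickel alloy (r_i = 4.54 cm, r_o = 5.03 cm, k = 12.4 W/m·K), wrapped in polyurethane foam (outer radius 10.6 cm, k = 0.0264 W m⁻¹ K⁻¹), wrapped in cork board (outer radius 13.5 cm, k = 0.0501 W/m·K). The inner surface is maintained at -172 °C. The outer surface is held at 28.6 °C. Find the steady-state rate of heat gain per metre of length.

Treat each layer as a resistance in series:
  R'_nickel alloy = ln(0.0503/0.0454)/(2πk) = 0.1025/(2π·12.4) = 0.001316 m·K/W
  R'_polyurethane foam = ln(0.106/0.0503)/(2πk) = 0.7454/(2π·0.0264) = 4.494 m·K/W
  R'_cork board = ln(0.135/0.106)/(2πk) = 0.2418/(2π·0.0501) = 0.7683 m·K/W
ΣR = 0.001316 + 4.494 + 0.7683 = 5.264 m·K/W
Q' = ΔT/ΣR = (-172 °C − 28.6 °C)/5.264 = -38.1 W/m
(Negative Q' ⇒ heat flows inward; heat gain = 38.1 W/m.)

Q' = 38.1 W/m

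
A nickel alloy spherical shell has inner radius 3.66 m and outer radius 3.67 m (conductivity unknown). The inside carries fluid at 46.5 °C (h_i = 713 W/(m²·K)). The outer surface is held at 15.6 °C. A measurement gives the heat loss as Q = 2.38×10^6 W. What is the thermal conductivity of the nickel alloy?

k = 12.7 W/m·K

ΣR = ΔT/Q = |46.5 − 15.6|/2.38×10^6 = 1.298×10^-5 K/W
Known resistances:
  R_conv,in = 1/(4πr²h) = 1/(4π·3.66²·713) = 8.332×10^-6 K/W
R_nickel alloy = ΣR − ΣR_known = 1.298×10^-5 − 8.332×10^-6 = 4.648×10^-6 K/W
(1/r₁−1/r₂)/(4πk) = 4.648×10^-6 ⇒ k = 7.445×10^-4/(4π·4.648×10^-6) = 12.7 W/m·K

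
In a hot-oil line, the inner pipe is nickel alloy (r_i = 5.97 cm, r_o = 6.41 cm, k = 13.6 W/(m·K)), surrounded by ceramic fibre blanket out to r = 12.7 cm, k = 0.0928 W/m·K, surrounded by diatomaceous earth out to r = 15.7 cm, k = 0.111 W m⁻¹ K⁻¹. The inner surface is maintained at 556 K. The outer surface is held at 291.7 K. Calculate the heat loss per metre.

Resistance network (inner→outer):
  R'_nickel alloy = ln(0.0641/0.0597)/(2πk) = 0.07111/(2π·13.6) = 8.322×10^-4 m·K/W
  R'_ceramic fibre blanket = ln(0.127/0.0641)/(2πk) = 0.6837/(2π·0.0928) = 1.173 m·K/W
  R'_diatomaceous earth = ln(0.157/0.127)/(2πk) = 0.2121/(2π·0.111) = 0.3041 m·K/W
ΣR = 8.322×10^-4 + 1.173 + 0.3041 = 1.478 m·K/W
Q' = ΔT/ΣR = (556 K − 291.7 K)/1.478 = 179 W/m

Q' = 179 W/m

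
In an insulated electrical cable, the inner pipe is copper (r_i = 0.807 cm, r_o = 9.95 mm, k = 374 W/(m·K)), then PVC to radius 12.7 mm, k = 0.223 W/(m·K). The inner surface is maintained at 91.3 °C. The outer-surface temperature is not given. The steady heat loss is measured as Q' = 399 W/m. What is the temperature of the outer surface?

Series resistances:
  R'_copper = ln(0.00995/0.00807)/(2πk) = 0.2094/(2π·374) = 8.912×10^-5 m·K/W
  R'_PVC = ln(0.0127/0.00995)/(2πk) = 0.2440/(2π·0.223) = 0.1742 m·K/W
ΣR = 0.1743 m·K/W
ΔT = Q'·ΣR = 399 × 0.1743 = 69.55 K
Heat flows outward, so T_out = T_in − ΔT = 91.3 − 69.55 = 21.8 °C

T_out = 21.8 °C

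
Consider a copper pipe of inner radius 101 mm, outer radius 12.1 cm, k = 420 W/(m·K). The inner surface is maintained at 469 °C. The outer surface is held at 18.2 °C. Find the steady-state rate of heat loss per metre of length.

Q' = 6580 kW/m

Q' = 2πk·ΔT/ln(r₂/r₁) = 2π × 420 × 450.8 / ln(0.121/0.101) = 6.58×10^6 W/m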